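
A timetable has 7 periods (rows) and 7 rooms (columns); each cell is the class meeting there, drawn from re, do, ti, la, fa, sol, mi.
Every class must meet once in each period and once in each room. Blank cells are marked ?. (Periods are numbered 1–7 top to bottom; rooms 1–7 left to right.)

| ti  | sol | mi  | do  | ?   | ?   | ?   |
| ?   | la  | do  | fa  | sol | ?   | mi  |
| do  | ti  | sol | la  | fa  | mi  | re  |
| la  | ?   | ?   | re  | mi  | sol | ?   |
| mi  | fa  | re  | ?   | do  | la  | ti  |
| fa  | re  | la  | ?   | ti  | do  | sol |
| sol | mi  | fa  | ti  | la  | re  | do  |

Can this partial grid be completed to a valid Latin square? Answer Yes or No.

No period or room among the givens repeats a symbol, and propagating forced cells runs into no contradiction.
One valid completion exists (for instance, ti sol mi do re fa la / re la do fa sol ti mi / do ti sol la fa mi re / la do ti re mi sol fa / mi fa re sol do la ti / fa re la mi ti do sol / sol mi fa ti la re do).

Yes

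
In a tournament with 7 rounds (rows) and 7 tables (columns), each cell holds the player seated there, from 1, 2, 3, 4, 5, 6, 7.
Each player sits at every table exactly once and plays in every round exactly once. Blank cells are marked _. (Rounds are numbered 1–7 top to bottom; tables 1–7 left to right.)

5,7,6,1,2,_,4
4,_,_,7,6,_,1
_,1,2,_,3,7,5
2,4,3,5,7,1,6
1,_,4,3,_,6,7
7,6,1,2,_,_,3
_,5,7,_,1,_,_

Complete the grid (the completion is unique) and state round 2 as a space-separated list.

Round 2, table 3: round 2 has {1, 4, 6, 7} and table 3 has {1, 2, 3, 4, 6, 7}, leaving only 5.
Round 1, table 6: round 1 has {1, 2, 4, 5, 6, 7} and table 6 has {1, 6, 7}, leaving only 3.
Round 2, table 6: round 2 has {1, 4, 5, 6, 7} and table 6 has {1, 3, 6, 7}, leaving only 2.
Round 2, table 2: round 2 has {1, 2, 4, 5, 6, 7} and table 2 has {1, 4, 5, 6, 7}, leaving only 3.
So round 2 reads: 4 3 5 7 6 2 1.

4 3 5 7 6 2 1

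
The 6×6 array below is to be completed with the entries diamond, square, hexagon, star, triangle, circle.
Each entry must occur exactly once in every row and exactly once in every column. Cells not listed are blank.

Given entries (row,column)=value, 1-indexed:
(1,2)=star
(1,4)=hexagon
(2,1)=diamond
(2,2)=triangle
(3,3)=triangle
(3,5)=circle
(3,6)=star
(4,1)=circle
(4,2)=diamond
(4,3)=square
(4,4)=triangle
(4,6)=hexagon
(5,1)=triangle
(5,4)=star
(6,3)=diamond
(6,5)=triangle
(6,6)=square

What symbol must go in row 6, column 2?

Row 1, column 1: row 1 has {hexagon, star} and column 1 has {diamond, triangle, circle}, leaving only square.
Row 1, column 3: row 1 has {square, hexagon, star} and column 3 has {diamond, square, triangle}, leaving only circle.
Row 1, column 5: row 1 has {square, hexagon, star, circle} and column 5 has {triangle, circle}, leaving only diamond.
Row 1, column 6: row 1 has {diamond, square, hexagon, star, circle} and column 6 has {square, hexagon, star}, leaving only triangle.
Row 2, column 6: row 2 has {diamond, triangle} and column 6 has {square, hexagon, star, triangle}, leaving only circle.
Row 2, column 4: row 2 has {diamond, triangle, circle} and column 4 has {hexagon, star, triangle}, leaving only square.
Row 3, column 1: row 3 has {star, triangle, circle} and column 1 has {diamond, square, triangle, circle}, leaving only hexagon.
Row 3, column 2: row 3 has {hexagon, star, triangle, circle} and column 2 has {diamond, star, triangle}, leaving only square.
Row 3, column 4: row 3 has {square, hexagon, star, triangle, circle} and column 4 has {square, hexagon, star, triangle}, leaving only diamond.
Row 4, column 5: row 4 has {diamond, square, hexagon, triangle, circle} and column 5 has {diamond, triangle, circle}, leaving only star.
Row 2, column 5: row 2 has {diamond, square, triangle, circle} and column 5 has {diamond, star, triangle, circle}, leaving only hexagon.
Row 2, column 3: row 2 has {diamond, square, hexagon, triangle, circle} and column 3 has {diamond, square, triangle, circle}, leaving only star.
Row 5, column 3: row 5 has {star, triangle} and column 3 has {diamond, square, star, triangle, circle}, leaving only hexagon.
Row 5, column 2: row 5 has {hexagon, star, triangle} and column 2 has {diamond, square, star, triangle}, leaving only circle.
Row 6 already has {diamond, square, triangle} and column 2 already has {diamond, square, star, triangle, circle}, so row 6, column 2 must be hexagon.

hexagon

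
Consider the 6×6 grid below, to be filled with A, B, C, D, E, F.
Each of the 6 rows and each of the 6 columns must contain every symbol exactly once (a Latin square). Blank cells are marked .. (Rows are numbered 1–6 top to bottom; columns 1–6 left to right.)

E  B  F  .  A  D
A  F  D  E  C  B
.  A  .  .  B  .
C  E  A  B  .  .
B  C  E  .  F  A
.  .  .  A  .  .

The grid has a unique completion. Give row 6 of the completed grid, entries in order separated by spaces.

Row 6, column 2: row 6 has {A} and column 2 has {A, B, C, E, F}, leaving only D.
Row 6, column 1: row 6 has {A, D} and column 1 has {A, B, C, E}, leaving only F.
Row 6, column 5: row 6 has {A, D, F} and column 5 has {A, B, C, F}, leaving only E.
Row 6, column 6: row 6 has {A, D, E, F} and column 6 has {A, B, D}, leaving only C.
Row 6, column 3: row 6 has {A, C, D, E, F} and column 3 has {A, D, E, F}, leaving only B.
So row 6 reads: F D B A E C.

F D B A E C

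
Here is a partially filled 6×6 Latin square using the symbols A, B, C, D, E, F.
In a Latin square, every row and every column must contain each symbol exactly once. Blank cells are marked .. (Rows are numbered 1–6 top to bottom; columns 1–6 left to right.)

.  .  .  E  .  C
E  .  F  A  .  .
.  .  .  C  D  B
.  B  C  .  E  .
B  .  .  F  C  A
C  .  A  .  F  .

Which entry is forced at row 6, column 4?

B

Row 2, column 5: row 2 has {A, E, F} and column 5 has {C, D, E, F}, leaving only B.
Row 1, column 5: row 1 has {C, E} and column 5 has {B, C, D, E, F}, leaving only A.
Row 2, column 6: row 2 has {A, B, E, F} and column 6 has {A, B, C}, leaving only D.
Row 2, column 2: row 2 has {A, B, D, E, F} and column 2 has {B}, leaving only C.
Row 3, column 3: row 3 has {B, C, D} and column 3 has {A, C, F}, leaving only E.
Row 4, column 4: row 4 has {B, C, E} and column 4 has {A, C, E, F}, leaving only D.
Row 6 already has {A, C, F} and column 4 already has {A, C, D, E, F}, so row 6, column 4 must be B.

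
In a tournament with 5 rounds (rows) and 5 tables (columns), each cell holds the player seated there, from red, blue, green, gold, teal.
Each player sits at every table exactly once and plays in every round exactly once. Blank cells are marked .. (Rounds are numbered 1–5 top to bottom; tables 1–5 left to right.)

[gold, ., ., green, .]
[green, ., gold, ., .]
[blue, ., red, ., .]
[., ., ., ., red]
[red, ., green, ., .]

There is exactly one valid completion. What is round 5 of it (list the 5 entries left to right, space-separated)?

red teal green blue gold

Round 4, table 1: round 4 has {red} and table 1 has {red, blue, green, gold}, leaving only teal.
Round 4, table 3: round 4 has {red, teal} and table 3 has {red, green, gold}, leaving only blue.
Round 1, table 3: round 1 has {green, gold} and table 3 has {red, blue, green, gold}, leaving only teal.
Round 1, table 5: round 1 has {green, gold, teal} and table 5 has {red}, leaving only blue.
Round 1, table 2: round 1 has {blue, green, gold, teal} and table 2 has {}, leaving only red.
Round 2, table 5: round 2 has {green, gold} and table 5 has {red, blue}, leaving only teal.
Round 5, table 5: round 5 has {red, green} and table 5 has {red, blue, teal}, leaving only gold.
Round 2, table 2: round 2 has {green, gold, teal} and table 2 has {red}, leaving only blue.
Round 5, table 2: round 5 has {red, green, gold} and table 2 has {red, blue}, leaving only teal.
Round 5, table 4: round 5 has {red, green, gold, teal} and table 4 has {green}, leaving only blue.
So round 5 reads: red teal green blue gold.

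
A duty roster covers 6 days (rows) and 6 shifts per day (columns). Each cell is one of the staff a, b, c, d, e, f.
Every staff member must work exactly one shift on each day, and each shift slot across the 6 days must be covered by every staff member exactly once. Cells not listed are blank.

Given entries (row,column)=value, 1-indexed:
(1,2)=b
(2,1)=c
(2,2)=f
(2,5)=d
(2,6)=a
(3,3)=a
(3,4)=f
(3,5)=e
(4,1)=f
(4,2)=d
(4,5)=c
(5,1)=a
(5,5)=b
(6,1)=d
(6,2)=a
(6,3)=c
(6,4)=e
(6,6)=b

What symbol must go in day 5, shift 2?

e

Day 1, shift 1: day 1 has {b} and shift 1 has {a, c, d, f}, leaving only e.
Day 2, shift 4: day 2 has {a, c, d, f} and shift 4 has {e, f}, leaving only b.
Day 2, shift 3: day 2 has {a, b, c, d, f} and shift 3 has {a, c}, leaving only e.
Day 3, shift 1: day 3 has {a, e, f} and shift 1 has {a, c, d, e, f}, leaving only b.
Day 3, shift 2: day 3 has {a, b, e, f} and shift 2 has {a, b, d, f}, leaving only c.
Day 5 already has {a, b} and shift 2 already has {a, b, c, d, f}, so day 5, shift 2 must be e.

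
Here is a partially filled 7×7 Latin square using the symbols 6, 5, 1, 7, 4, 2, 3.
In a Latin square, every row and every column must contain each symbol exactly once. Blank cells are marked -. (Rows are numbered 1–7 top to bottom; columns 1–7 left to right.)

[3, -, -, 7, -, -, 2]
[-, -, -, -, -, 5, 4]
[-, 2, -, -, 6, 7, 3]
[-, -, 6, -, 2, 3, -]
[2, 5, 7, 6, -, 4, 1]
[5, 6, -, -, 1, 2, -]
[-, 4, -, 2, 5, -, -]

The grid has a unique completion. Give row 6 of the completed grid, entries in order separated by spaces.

Row 6, column 7: row 6 has {6, 5, 1, 2} and column 7 has {1, 4, 2, 3}, leaving only 7.
Row 1, column 2: row 1 has {7, 2, 3} and column 2 has {6, 5, 4, 2}, leaving only 1.
Row 1, column 5: row 1 has {1, 7, 2, 3} and column 5 has {6, 5, 1, 2}, leaving only 4.
Row 1, column 3: row 1 has {1, 7, 4, 2, 3} and column 3 has {6, 7}, leaving only 5.
Row 1, column 6: row 1 has {5, 1, 7, 4, 2, 3} and column 6 has {5, 7, 4, 2, 3}, leaving only 6.
Row 4, column 2: row 4 has {6, 2, 3} and column 2 has {6, 5, 1, 4, 2}, leaving only 7.
Row 2, column 2: row 2 has {5, 4} and column 2 has {6, 5, 1, 7, 4, 2}, leaving only 3.
Row 2, column 4: row 2 has {5, 4, 3} and column 4 has {6, 7, 2}, leaving only 1.
Row 2, column 3: row 2 has {5, 1, 4, 3} and column 3 has {6, 5, 7}, leaving only 2.
Row 2, column 5: row 2 has {5, 1, 4, 2, 3} and column 5 has {6, 5, 1, 4, 2}, leaving only 7.
Row 2, column 1: row 2 has {5, 1, 7, 4, 2, 3} and column 1 has {5, 2, 3}, leaving only 6.
Row 4, column 7: row 4 has {6, 7, 2, 3} and column 7 has {1, 7, 4, 2, 3}, leaving only 5.
Row 4, column 4: row 4 has {6, 5, 7, 2, 3} and column 4 has {6, 1, 7, 2}, leaving only 4.
Row 6, column 4: row 6 has {6, 5, 1, 7, 2} and column 4 has {6, 1, 7, 4, 2}, leaving only 3.
Row 6, column 3: row 6 has {6, 5, 1, 7, 2, 3} and column 3 has {6, 5, 7, 2}, leaving only 4.
So row 6 reads: 5 6 4 3 1 2 7.

5 6 4 3 1 2 7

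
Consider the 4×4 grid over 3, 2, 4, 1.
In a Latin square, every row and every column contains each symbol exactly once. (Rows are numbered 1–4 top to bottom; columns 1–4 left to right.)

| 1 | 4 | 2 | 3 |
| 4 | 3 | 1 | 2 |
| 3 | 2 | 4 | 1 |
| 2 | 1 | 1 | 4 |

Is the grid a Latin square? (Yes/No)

Column 3 contains 1 twice (at rows 2 and 4), so it is not a permutation.

No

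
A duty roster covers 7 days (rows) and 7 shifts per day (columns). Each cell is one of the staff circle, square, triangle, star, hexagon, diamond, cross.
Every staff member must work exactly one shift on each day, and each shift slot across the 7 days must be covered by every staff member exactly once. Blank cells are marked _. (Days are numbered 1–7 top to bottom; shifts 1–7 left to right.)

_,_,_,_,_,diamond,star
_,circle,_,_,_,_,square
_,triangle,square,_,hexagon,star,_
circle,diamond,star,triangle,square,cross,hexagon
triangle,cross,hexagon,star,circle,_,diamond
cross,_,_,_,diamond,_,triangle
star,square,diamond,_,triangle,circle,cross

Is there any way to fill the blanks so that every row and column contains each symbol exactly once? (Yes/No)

Yes

No day or shift among the givens repeats a symbol, and propagating forced cells runs into no contradiction.
One valid completion exists (for instance, square hexagon triangle circle cross diamond star / hexagon circle cross diamond star triangle square / diamond triangle square cross hexagon star circle / circle diamond star triangle square cross hexagon / triangle cross hexagon star circle square diamond / cross star circle square diamond hexagon triangle / star square diamond hexagon triangle circle cross).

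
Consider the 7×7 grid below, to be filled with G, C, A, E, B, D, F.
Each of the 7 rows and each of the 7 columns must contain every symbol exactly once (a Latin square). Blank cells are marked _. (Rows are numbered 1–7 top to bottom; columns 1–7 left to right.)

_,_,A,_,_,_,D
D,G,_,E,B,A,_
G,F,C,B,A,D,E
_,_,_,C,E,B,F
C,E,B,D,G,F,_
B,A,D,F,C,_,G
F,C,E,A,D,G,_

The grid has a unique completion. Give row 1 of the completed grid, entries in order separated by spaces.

Row 1, column 1: row 1 has {A, D} and column 1 has {G, C, B, D, F}, leaving only E.
Row 1, column 2: row 1 has {A, E, D} and column 2 has {G, C, A, E, F}, leaving only B.
Row 1, column 4: row 1 has {A, E, B, D} and column 4 has {C, A, E, B, D, F}, leaving only G.
Row 1, column 5: row 1 has {G, A, E, B, D} and column 5 has {G, C, A, E, B, D}, leaving only F.
Row 1, column 6: row 1 has {G, A, E, B, D, F} and column 6 has {G, A, B, D, F}, leaving only C.
So row 1 reads: E B A G F C D.

E B A G F C D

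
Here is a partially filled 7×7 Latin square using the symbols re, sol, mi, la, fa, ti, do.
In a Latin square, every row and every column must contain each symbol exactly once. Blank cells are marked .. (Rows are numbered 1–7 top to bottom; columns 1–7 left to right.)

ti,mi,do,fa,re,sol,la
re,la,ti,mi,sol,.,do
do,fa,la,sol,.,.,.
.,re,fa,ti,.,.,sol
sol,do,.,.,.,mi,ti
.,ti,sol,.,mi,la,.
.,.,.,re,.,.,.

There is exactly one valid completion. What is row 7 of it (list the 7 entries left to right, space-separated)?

Row 7, column 2: row 7 has {re} and column 2 has {re, mi, la, fa, ti, do}, leaving only sol.
Row 7, column 3: row 7 has {re, sol} and column 3 has {sol, la, fa, ti, do}, leaving only mi.
Row 7, column 7: row 7 has {re, sol, mi} and column 7 has {sol, la, ti, do}, leaving only fa.
Row 7, column 1: row 7 has {re, sol, mi, fa} and column 1 has {re, sol, ti, do}, leaving only la.
Row 2, column 6: row 2 has {re, sol, mi, la, ti, do} and column 6 has {sol, mi, la}, leaving only fa.
Row 3, column 5: row 3 has {sol, la, fa, do} and column 5 has {re, sol, mi}, leaving only ti.
Row 7, column 5: row 7 has {re, sol, mi, la, fa} and column 5 has {re, sol, mi, ti}, leaving only do.
Row 7, column 6: row 7 has {re, sol, mi, la, fa, do} and column 6 has {sol, mi, la, fa}, leaving only ti.
So row 7 reads: la sol mi re do ti fa.

la sol mi re do ti fa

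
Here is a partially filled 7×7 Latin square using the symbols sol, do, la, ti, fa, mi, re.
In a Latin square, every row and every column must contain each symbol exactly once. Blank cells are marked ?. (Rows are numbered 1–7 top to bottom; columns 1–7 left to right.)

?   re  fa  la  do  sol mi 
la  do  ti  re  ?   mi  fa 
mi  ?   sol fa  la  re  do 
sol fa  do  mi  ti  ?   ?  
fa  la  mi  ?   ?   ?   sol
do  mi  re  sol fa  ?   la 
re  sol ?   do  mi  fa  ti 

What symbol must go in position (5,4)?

ti

Row 5 already has {sol, la, fa, mi} and column 4 already has {sol, do, la, fa, mi, re}, so row 5, column 4 must be ti.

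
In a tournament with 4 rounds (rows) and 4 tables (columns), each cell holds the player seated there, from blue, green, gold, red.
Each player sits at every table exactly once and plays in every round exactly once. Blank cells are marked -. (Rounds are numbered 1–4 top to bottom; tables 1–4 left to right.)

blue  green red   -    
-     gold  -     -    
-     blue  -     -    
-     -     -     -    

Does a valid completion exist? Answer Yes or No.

Yes

No round or table among the givens repeats a symbol, and propagating forced cells runs into no contradiction.
One valid completion exists (for instance, blue green red gold / red gold blue green / gold blue green red / green red gold blue).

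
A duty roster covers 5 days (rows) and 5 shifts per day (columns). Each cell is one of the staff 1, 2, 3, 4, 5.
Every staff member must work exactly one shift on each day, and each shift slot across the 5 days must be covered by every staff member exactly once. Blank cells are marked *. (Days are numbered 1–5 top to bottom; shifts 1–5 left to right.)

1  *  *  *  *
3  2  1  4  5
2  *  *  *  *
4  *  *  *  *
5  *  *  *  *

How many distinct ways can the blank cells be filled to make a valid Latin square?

56

Day 1, shift 2: eliminating its day and shift leaves {3, 4, 5}.
Day 1, shift 3: eliminating its day and shift leaves {2, 3, 4, 5}.
Day 1, shift 4: eliminating its day and shift leaves {2, 3, 5}.
Day 1, shift 5: eliminating its day and shift leaves {2, 3, 4}.
Day 3, shift 2: eliminating its day and shift leaves {1, 3, 4, 5}.
Day 3, shift 3: eliminating its day and shift leaves {3, 4, 5}.
Day 3, shift 4: eliminating its day and shift leaves {1, 3, 5}.
Day 3, shift 5: eliminating its day and shift leaves {1, 3, 4}.
Day 4, shift 2: eliminating its day and shift leaves {1, 3, 5}.
Day 4, shift 3: eliminating its day and shift leaves {2, 3, 5}.
Day 4, shift 4: eliminating its day and shift leaves {1, 2, 3, 5}.
Day 4, shift 5: eliminating its day and shift leaves {1, 2, 3}.
Day 5, shift 2: eliminating its day and shift leaves {1, 3, 4}.
Day 5, shift 3: eliminating its day and shift leaves {2, 3, 4}.
Day 5, shift 4: eliminating its day and shift leaves {1, 2, 3}.
Day 5, shift 5: eliminating its day and shift leaves {1, 2, 3, 4}.
Enumerating the assignments across these blanks that avoid any day or shift repeat gives 56 completions.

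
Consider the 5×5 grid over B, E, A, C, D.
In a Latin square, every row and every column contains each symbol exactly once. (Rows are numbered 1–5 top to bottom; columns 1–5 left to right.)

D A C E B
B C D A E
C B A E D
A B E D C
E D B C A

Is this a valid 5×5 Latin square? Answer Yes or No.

Every row is a permutation, but column 4 contains E twice (at rows 1 and 3).

No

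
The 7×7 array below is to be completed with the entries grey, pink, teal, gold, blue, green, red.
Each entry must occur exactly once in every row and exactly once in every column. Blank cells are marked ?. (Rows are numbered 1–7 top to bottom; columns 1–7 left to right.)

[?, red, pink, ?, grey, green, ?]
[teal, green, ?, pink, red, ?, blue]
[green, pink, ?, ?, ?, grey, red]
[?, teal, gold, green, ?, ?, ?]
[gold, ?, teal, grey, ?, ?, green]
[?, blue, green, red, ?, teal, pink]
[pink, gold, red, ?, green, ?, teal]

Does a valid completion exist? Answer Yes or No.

Row 5, column 2: row 5 together with column 2 already contain {grey, pink, teal, gold, blue, green, red} — every symbol — so nothing can go there. The grid has no valid completion.

No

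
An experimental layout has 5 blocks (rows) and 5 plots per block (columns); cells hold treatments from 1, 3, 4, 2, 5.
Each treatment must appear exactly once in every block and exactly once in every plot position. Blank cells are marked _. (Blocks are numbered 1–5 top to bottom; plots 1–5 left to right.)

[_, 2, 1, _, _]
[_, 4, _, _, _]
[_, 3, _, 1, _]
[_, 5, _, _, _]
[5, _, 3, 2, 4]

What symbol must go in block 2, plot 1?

Block 5, plot 2: block 5 has {3, 4, 2, 5} and plot 2 has {3, 4, 2, 5}, leaving only 1.
Block 2, plot 1 is narrowed to {1, 3, 2}.
If it were 3, then block 3, plot 5 would be left with no valid symbol.
If it were 2, then block 4, plot 4 would be left with no valid symbol.
So block 2, plot 1 must be 1.

1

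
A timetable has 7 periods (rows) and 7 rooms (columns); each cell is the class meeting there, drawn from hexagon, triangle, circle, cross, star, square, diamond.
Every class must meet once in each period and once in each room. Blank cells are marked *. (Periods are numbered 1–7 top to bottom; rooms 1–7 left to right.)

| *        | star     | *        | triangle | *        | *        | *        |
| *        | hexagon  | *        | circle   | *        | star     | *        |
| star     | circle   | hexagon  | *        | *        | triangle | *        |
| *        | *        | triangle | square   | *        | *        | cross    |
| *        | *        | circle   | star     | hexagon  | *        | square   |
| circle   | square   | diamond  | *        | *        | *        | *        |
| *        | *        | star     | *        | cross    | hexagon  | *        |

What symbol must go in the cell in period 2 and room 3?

square

Period 3, room 7: period 3 has {hexagon, triangle, circle, star} and room 7 has {cross, square}, leaving only diamond.
Period 2, room 7: period 2 has {hexagon, circle, star} and room 7 has {cross, square, diamond}, leaving only triangle.
Period 3, room 4: period 3 has {hexagon, triangle, circle, star, diamond} and room 4 has {triangle, circle, star, square}, leaving only cross.
Period 3, room 5: period 3 has {hexagon, triangle, circle, cross, star, diamond} and room 5 has {hexagon, cross}, leaving only square.
Period 2, room 5: period 2 has {hexagon, triangle, circle, star} and room 5 has {hexagon, cross, square}, leaving only diamond.
Period 1, room 5: period 1 has {triangle, star} and room 5 has {hexagon, cross, square, diamond}, leaving only circle.
Period 1, room 7: period 1 has {triangle, circle, star} and room 7 has {triangle, cross, square, diamond}, leaving only hexagon.
Period 4, room 2: period 4 has {triangle, cross, square} and room 2 has {hexagon, circle, star, square}, leaving only diamond.
Period 4, room 1: period 4 has {triangle, cross, square, diamond} and room 1 has {circle, star}, leaving only hexagon.
Period 4, room 5: period 4 has {hexagon, triangle, cross, square, diamond} and room 5 has {hexagon, circle, cross, square, diamond}, leaving only star.
Period 4, room 6: period 4 has {hexagon, triangle, cross, star, square, diamond} and room 6 has {hexagon, triangle, star}, leaving only circle.
Period 6, room 4: period 6 has {circle, square, diamond} and room 4 has {triangle, circle, cross, star, square}, leaving only hexagon.
Period 6, room 5: period 6 has {hexagon, circle, square, diamond} and room 5 has {hexagon, circle, cross, star, square, diamond}, leaving only triangle.
Period 6, room 6: period 6 has {hexagon, triangle, circle, square, diamond} and room 6 has {hexagon, triangle, circle, star}, leaving only cross.
Period 5, room 6: period 5 has {hexagon, circle, star, square} and room 6 has {hexagon, triangle, circle, cross, star}, leaving only diamond.
Period 1, room 6: period 1 has {hexagon, triangle, circle, star} and room 6 has {hexagon, triangle, circle, cross, star, diamond}, leaving only square.
Period 1, room 3: period 1 has {hexagon, triangle, circle, star, square} and room 3 has {hexagon, triangle, circle, star, diamond}, leaving only cross.
Period 2 already has {hexagon, triangle, circle, star, diamond} and room 3 already has {hexagon, triangle, circle, cross, star, diamond}, so period 2, room 3 must be square.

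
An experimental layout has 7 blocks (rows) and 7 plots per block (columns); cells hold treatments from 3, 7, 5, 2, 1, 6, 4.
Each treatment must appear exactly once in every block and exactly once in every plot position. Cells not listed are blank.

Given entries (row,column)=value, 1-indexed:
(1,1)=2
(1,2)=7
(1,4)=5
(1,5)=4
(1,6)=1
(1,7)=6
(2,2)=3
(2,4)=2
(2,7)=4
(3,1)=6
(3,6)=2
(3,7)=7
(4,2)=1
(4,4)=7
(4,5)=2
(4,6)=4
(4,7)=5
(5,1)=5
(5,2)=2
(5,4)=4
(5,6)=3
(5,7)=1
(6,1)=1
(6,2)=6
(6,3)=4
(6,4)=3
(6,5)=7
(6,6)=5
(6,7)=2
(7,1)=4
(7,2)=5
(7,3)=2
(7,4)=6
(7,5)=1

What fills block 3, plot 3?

Block 1, plot 3: block 1 has {7, 5, 2, 1, 6, 4} and plot 3 has {2, 4}, leaving only 3.
Block 2, plot 1: block 2 has {3, 2, 4} and plot 1 has {5, 2, 1, 6, 4}, leaving only 7.
Block 2, plot 6: block 2 has {3, 7, 2, 4} and plot 6 has {3, 5, 2, 1, 4}, leaving only 6.
Block 2, plot 5: block 2 has {3, 7, 2, 6, 4} and plot 5 has {7, 2, 1, 4}, leaving only 5.
Block 2, plot 3: block 2 has {3, 7, 5, 2, 6, 4} and plot 3 has {3, 2, 4}, leaving only 1.
Block 3 already has {7, 2, 6} and plot 3 already has {3, 2, 1, 4}, so block 3, plot 3 must be 5.

5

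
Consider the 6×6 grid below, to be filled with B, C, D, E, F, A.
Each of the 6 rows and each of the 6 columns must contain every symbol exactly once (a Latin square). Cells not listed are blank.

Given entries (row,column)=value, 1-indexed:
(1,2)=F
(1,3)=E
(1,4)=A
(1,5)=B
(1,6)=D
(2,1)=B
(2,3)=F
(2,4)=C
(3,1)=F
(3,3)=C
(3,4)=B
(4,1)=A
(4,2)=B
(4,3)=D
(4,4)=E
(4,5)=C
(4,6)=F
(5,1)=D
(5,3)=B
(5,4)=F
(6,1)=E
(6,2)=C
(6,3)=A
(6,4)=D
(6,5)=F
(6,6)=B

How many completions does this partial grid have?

Row 1, column 1: eliminating its row and column leaves {C}.
Row 2, column 2: eliminating its row and column leaves {D, E, A}.
Row 2, column 5: eliminating its row and column leaves {D, E, A}.
Row 2, column 6: eliminating its row and column leaves {E, A}.
Row 3, column 2: eliminating its row and column leaves {D, E, A}.
Row 3, column 5: eliminating its row and column leaves {D, E, A}.
Row 3, column 6: eliminating its row and column leaves {E, A}.
Row 5, column 2: eliminating its row and column leaves {E, A}.
Row 5, column 5: eliminating its row and column leaves {E, A}.
Row 5, column 6: eliminating its row and column leaves {C, E, A}.
Enumerating the assignments across these blanks that avoid any row or column repeat gives 4 completions.

4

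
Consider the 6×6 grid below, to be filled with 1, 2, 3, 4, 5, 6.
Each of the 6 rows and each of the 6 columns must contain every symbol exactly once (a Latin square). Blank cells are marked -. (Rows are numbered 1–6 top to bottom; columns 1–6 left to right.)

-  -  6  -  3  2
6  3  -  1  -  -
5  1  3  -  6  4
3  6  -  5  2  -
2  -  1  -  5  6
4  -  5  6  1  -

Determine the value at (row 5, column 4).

Row 1, column 1: row 1 has {2, 3, 6} and column 1 has {2, 3, 4, 5, 6}, leaving only 1.
Row 1, column 4: row 1 has {1, 2, 3, 6} and column 4 has {1, 5, 6}, leaving only 4.
Row 5 already has {1, 2, 5, 6} and column 4 already has {1, 4, 5, 6}, so row 5, column 4 must be 3.

3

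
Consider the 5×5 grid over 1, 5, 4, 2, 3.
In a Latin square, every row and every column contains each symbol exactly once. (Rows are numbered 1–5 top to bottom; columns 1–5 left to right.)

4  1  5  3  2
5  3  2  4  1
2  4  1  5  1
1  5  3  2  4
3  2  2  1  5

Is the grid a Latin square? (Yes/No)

No

Row 3 contains 1 twice (at columns 3 and 5); row 5 is also not a permutation.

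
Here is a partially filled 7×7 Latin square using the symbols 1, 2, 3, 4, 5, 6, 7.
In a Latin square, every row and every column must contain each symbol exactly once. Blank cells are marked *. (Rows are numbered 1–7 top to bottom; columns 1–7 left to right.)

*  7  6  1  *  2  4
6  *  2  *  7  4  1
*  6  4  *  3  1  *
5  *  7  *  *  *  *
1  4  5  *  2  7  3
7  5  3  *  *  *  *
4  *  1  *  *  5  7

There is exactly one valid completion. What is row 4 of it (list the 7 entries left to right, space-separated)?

5 1 7 2 4 3 6

Row 1, column 1: row 1 has {1, 2, 4, 6, 7} and column 1 has {1, 4, 5, 6, 7}, leaving only 3.
Row 1, column 5: row 1 has {1, 2, 3, 4, 6, 7} and column 5 has {2, 3, 7}, leaving only 5.
Row 2, column 2: row 2 has {1, 2, 4, 6, 7} and column 2 has {4, 5, 6, 7}, leaving only 3.
Row 2, column 4: row 2 has {1, 2, 3, 4, 6, 7} and column 4 has {1}, leaving only 5.
Row 3, column 1: row 3 has {1, 3, 4, 6} and column 1 has {1, 3, 4, 5, 6, 7}, leaving only 2.
Row 3, column 4: row 3 has {1, 2, 3, 4, 6} and column 4 has {1, 5}, leaving only 7.
Row 3, column 7: row 3 has {1, 2, 3, 4, 6, 7} and column 7 has {1, 3, 4, 7}, leaving only 5.
Row 5, column 4: row 5 has {1, 2, 3, 4, 5, 7} and column 4 has {1, 5, 7}, leaving only 6.
Row 6, column 6: row 6 has {3, 5, 7} and column 6 has {1, 2, 4, 5, 7}, leaving only 6.
Row 4, column 6: row 4 has {5, 7} and column 6 has {1, 2, 4, 5, 6, 7}, leaving only 3.
Row 6, column 7: row 6 has {3, 5, 6, 7} and column 7 has {1, 3, 4, 5, 7}, leaving only 2.
Row 4, column 7: row 4 has {3, 5, 7} and column 7 has {1, 2, 3, 4, 5, 7}, leaving only 6.
Row 6, column 4: row 6 has {2, 3, 5, 6, 7} and column 4 has {1, 5, 6, 7}, leaving only 4.
Row 4, column 4: row 4 has {3, 5, 6, 7} and column 4 has {1, 4, 5, 6, 7}, leaving only 2.
Row 4, column 2: row 4 has {2, 3, 5, 6, 7} and column 2 has {3, 4, 5, 6, 7}, leaving only 1.
Row 4, column 5: row 4 has {1, 2, 3, 5, 6, 7} and column 5 has {2, 3, 5, 7}, leaving only 4.
So row 4 reads: 5 1 7 2 4 3 6.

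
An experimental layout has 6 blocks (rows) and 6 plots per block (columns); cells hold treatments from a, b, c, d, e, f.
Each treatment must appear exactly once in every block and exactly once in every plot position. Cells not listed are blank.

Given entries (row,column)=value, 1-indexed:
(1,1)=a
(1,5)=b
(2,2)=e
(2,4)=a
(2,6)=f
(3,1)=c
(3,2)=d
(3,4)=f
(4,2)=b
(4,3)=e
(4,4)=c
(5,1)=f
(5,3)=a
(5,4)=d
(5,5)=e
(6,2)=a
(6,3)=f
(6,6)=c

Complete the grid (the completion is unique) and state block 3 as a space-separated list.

c d b f a e

Block 3, plot 3: block 3 has {c, d, f} and plot 3 has {a, e, f}, leaving only b.
Block 3, plot 5: block 3 has {b, c, d, f} and plot 5 has {b, e}, leaving only a.
Block 3, plot 6: block 3 has {a, b, c, d, f} and plot 6 has {c, f}, leaving only e.
So block 3 reads: c d b f a e.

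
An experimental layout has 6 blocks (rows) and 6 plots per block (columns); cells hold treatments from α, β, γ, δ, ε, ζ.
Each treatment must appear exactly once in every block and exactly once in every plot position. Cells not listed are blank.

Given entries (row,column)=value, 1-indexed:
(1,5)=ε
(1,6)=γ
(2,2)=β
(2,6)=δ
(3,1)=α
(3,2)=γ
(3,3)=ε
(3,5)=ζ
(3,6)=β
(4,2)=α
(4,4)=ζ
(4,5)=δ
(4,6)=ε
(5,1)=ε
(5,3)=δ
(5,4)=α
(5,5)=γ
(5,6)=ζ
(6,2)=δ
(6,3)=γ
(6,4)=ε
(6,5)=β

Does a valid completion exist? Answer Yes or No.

No

Block 5, plot 2: block 5 together with plot 2 already contain {α, β, γ, δ, ε, ζ} — every symbol — so nothing can go there. The grid has no valid completion.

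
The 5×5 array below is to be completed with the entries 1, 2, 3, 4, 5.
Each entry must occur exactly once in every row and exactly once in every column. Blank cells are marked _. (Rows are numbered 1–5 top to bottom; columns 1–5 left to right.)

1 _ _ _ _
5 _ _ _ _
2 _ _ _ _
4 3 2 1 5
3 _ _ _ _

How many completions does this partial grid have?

Row 1, column 2: eliminating its row and column leaves {2, 4, 5}.
Row 1, column 3: eliminating its row and column leaves {3, 4, 5}.
Row 1, column 4: eliminating its row and column leaves {2, 3, 4, 5}.
Row 1, column 5: eliminating its row and column leaves {2, 3, 4}.
Row 2, column 2: eliminating its row and column leaves {1, 2, 4}.
Row 2, column 3: eliminating its row and column leaves {1, 3, 4}.
Row 2, column 4: eliminating its row and column leaves {2, 3, 4}.
Row 2, column 5: eliminating its row and column leaves {1, 2, 3, 4}.
Row 3, column 2: eliminating its row and column leaves {1, 4, 5}.
Row 3, column 3: eliminating its row and column leaves {1, 3, 4, 5}.
Row 3, column 4: eliminating its row and column leaves {3, 4, 5}.
Row 3, column 5: eliminating its row and column leaves {1, 3, 4}.
Row 5, column 2: eliminating its row and column leaves {1, 2, 4, 5}.
Row 5, column 3: eliminating its row and column leaves {1, 4, 5}.
Row 5, column 4: eliminating its row and column leaves {2, 4, 5}.
Row 5, column 5: eliminating its row and column leaves {1, 2, 4}.
Enumerating the assignments across these blanks that avoid any row or column repeat gives 56 completions.

56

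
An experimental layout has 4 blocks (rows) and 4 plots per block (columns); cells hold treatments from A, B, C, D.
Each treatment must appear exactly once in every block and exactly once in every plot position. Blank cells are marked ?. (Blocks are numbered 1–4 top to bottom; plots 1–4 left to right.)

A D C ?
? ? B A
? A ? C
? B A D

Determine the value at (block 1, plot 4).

Block 1 already has {A, C, D} and plot 4 already has {A, C, D}, so block 1, plot 4 must be B.

B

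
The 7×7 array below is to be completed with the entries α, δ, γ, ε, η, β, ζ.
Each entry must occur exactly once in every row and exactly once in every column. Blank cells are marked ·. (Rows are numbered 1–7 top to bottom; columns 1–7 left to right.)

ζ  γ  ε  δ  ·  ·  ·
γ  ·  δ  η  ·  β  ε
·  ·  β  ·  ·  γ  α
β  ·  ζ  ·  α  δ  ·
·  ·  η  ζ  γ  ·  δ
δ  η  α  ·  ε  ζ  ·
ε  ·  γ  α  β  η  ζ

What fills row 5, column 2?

β

Row 1, column 5: row 1 has {δ, γ, ε, ζ} and column 5 has {α, γ, ε, β}, leaving only η.
Row 1, column 6: row 1 has {δ, γ, ε, η, ζ} and column 6 has {δ, γ, η, β, ζ}, leaving only α.
Row 1, column 7: row 1 has {α, δ, γ, ε, η, ζ} and column 7 has {α, δ, ε, ζ}, leaving only β.
Row 2, column 5: row 2 has {δ, γ, ε, η, β} and column 5 has {α, γ, ε, η, β}, leaving only ζ.
Row 2, column 2: row 2 has {δ, γ, ε, η, β, ζ} and column 2 has {γ, η}, leaving only α.
Row 3, column 1: row 3 has {α, γ, β} and column 1 has {δ, γ, ε, β, ζ}, leaving only η.
Row 3, column 4: row 3 has {α, γ, η, β} and column 4 has {α, δ, η, ζ}, leaving only ε.
Row 3, column 5: row 3 has {α, γ, ε, η, β} and column 5 has {α, γ, ε, η, β, ζ}, leaving only δ.
Row 3, column 2: row 3 has {α, δ, γ, ε, η, β} and column 2 has {α, γ, η}, leaving only ζ.
Row 4, column 2: row 4 has {α, δ, β, ζ} and column 2 has {α, γ, η, ζ}, leaving only ε.
Row 5 already has {δ, γ, η, ζ} and column 2 already has {α, γ, ε, η, ζ}, so row 5, column 2 must be β.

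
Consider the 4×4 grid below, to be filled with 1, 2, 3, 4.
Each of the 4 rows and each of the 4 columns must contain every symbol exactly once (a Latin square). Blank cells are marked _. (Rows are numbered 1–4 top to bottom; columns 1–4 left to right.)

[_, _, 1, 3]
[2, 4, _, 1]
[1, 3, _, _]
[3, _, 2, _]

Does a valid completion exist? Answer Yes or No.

Yes

No row or column among the givens repeats a symbol, and propagating forced cells runs into no contradiction.
One valid completion exists (for instance, 4 2 1 3 / 2 4 3 1 / 1 3 4 2 / 3 1 2 4).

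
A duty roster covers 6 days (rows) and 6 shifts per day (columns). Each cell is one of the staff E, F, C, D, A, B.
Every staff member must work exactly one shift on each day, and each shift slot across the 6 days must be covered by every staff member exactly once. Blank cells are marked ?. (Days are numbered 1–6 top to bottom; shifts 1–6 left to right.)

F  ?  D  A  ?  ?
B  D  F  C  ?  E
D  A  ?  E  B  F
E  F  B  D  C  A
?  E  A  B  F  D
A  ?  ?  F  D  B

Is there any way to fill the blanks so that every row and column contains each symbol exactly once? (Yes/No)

Yes

No day or shift among the givens repeats a symbol, and propagating forced cells runs into no contradiction.
One valid completion exists (for instance, F B D A E C / B D F C A E / D A C E B F / E F B D C A / C E A B F D / A C E F D B).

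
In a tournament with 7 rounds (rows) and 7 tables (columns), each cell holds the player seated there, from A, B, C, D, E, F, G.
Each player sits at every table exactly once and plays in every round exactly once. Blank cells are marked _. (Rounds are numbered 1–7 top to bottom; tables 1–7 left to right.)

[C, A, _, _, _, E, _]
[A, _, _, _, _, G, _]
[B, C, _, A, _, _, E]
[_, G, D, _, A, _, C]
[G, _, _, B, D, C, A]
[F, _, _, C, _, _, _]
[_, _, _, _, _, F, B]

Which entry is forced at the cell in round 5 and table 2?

F

Round 3, table 6: round 3 has {A, B, C, E} and table 6 has {C, E, F, G}, leaving only D.
Round 4, table 1: round 4 has {A, C, D, G} and table 1 has {A, B, C, F, G}, leaving only E.
Round 4, table 4: round 4 has {A, C, D, E, G} and table 4 has {A, B, C}, leaving only F.
Round 4, table 6: round 4 has {A, C, D, E, F, G} and table 6 has {C, D, E, F, G}, leaving only B.
Round 6, table 6: round 6 has {C, F} and table 6 has {B, C, D, E, F, G}, leaving only A.
Round 7, table 1: round 7 has {B, F} and table 1 has {A, B, C, E, F, G}, leaving only D.
Round 7, table 2: round 7 has {B, D, F} and table 2 has {A, C, G}, leaving only E.
Round 5 already has {A, B, C, D, G} and table 2 already has {A, C, E, G}, so round 5, table 2 must be F.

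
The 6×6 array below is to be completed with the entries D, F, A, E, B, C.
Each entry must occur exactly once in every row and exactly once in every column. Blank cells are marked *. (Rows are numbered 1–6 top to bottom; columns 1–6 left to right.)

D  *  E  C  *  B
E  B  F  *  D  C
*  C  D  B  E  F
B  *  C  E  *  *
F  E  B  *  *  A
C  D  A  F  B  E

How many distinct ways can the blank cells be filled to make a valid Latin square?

2

Row 1, column 2: eliminating its row and column leaves {F, A}.
Row 1, column 5: eliminating its row and column leaves {F, A}.
Row 2, column 4: eliminating its row and column leaves {A}.
Row 3, column 1: eliminating its row and column leaves {A}.
Row 4, column 2: eliminating its row and column leaves {F, A}.
Row 4, column 5: eliminating its row and column leaves {F, A}.
Row 4, column 6: eliminating its row and column leaves {D}.
Row 5, column 4: eliminating its row and column leaves {D}.
Row 5, column 5: eliminating its row and column leaves {C}.
Enumerating the assignments across these blanks that avoid any row or column repeat gives 2 completions.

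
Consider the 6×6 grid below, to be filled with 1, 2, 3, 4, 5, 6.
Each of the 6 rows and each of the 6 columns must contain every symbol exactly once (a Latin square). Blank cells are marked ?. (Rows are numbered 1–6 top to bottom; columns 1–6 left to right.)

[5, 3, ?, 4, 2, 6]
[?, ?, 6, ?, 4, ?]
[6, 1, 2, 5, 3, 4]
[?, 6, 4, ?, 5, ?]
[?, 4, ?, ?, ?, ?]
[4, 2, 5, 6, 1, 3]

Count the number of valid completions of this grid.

Row 1, column 3: eliminating its row and column leaves {1}.
Row 2, column 1: eliminating its row and column leaves {1, 2, 3}.
Row 2, column 2: eliminating its row and column leaves {5}.
Row 2, column 4: eliminating its row and column leaves {1, 2, 3}.
Row 2, column 6: eliminating its row and column leaves {1, 2, 5}.
Row 4, column 1: eliminating its row and column leaves {1, 2, 3}.
Row 4, column 4: eliminating its row and column leaves {1, 2, 3}.
Row 4, column 6: eliminating its row and column leaves {1, 2}.
Row 5, column 1: eliminating its row and column leaves {1, 2, 3}.
Row 5, column 3: eliminating its row and column leaves {1, 3}.
Row 5, column 4: eliminating its row and column leaves {1, 2, 3}.
Row 5, column 5: eliminating its row and column leaves {6}.
Row 5, column 6: eliminating its row and column leaves {1, 2, 5}.
Enumerating the assignments across these blanks that avoid any row or column repeat gives 4 completions.

4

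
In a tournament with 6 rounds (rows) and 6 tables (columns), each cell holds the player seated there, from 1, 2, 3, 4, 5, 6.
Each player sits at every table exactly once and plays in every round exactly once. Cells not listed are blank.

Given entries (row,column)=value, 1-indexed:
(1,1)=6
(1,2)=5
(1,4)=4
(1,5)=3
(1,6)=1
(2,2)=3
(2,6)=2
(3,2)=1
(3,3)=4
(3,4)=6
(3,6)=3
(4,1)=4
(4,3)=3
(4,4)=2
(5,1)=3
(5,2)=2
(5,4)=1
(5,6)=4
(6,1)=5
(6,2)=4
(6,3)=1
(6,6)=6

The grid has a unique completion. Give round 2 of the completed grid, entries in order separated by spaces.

Round 2, table 1: round 2 has {2, 3} and table 1 has {3, 4, 5, 6}, leaving only 1.
Round 2, table 4: round 2 has {1, 2, 3} and table 4 has {1, 2, 4, 6}, leaving only 5.
Round 2, table 3: round 2 has {1, 2, 3, 5} and table 3 has {1, 3, 4}, leaving only 6.
Round 2, table 5: round 2 has {1, 2, 3, 5, 6} and table 5 has {3}, leaving only 4.
So round 2 reads: 1 3 6 5 4 2.

1 3 6 5 4 2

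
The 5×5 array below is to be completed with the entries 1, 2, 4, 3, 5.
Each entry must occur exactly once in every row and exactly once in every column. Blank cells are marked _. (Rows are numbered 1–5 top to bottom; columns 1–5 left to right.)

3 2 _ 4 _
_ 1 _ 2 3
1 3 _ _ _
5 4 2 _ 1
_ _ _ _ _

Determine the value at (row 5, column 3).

3

Row 1, column 5: row 1 has {2, 4, 3} and column 5 has {1, 3}, leaving only 5.
Row 1, column 3: row 1 has {2, 4, 3, 5} and column 3 has {2}, leaving only 1.
Row 2, column 1: row 2 has {1, 2, 3} and column 1 has {1, 3, 5}, leaving only 4.
Row 2, column 3: row 2 has {1, 2, 4, 3} and column 3 has {1, 2}, leaving only 5.
Row 3, column 3: row 3 has {1, 3} and column 3 has {1, 2, 5}, leaving only 4.
Row 5 already has {} and column 3 already has {1, 2, 4, 5}, so row 5, column 3 must be 3.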